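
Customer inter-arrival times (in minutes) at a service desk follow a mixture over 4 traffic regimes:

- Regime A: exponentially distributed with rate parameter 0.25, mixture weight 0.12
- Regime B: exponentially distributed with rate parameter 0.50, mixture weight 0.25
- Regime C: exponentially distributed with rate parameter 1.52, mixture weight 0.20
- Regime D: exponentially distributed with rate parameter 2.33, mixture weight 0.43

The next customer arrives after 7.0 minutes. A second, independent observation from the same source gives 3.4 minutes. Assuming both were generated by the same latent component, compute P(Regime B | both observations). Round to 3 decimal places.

0.382

By Bayes' theorem, P(k | x) = π_k f_k(x) / Σ_j π_j f_j(x).
Since both observations come from the same component, the likelihood for component k is f_k(x₁)·f_k(x₂).
  f_A = [0.25·e^(−0.25·7.0) = 0.25·e^(−1.7500) = 0.0434435] × [0.106854] = 0.0046421
  f_B = [0.50·e^(−0.50·7.0) = 0.50·e^(−3.5000) = 0.0150987] × [0.0913418] = 0.00137914
  f_C = [1.52·e^(−1.52·7.0) = 1.52·e^(−10.6400) = 3.63873e-05] × [0.00865784] = 3.15036e-07
  f_D = [2.33·e^(−2.33·7.0) = 2.33·e^(−16.3100) = 1.92315e-07] × [0.000845036] = 1.62513e-10
Unnormalised posteriors:
  π_A·f_A = 0.12 × 0.0046421 = 0.000557052
  π_B·f_B = 0.25 × 0.00137914 = 0.000344785
  π_C·f_C = 0.20 × 3.15036e-07 = 6.30072e-08
  π_D·f_D = 0.43 × 1.62513e-10 = 6.98806e-11
Evidence: 0.000557052 + 0.000344785 + 6.30072e-08 + 6.98806e-11 = 0.0009019
P(Regime B | x₁, x₂) ≈ 0.382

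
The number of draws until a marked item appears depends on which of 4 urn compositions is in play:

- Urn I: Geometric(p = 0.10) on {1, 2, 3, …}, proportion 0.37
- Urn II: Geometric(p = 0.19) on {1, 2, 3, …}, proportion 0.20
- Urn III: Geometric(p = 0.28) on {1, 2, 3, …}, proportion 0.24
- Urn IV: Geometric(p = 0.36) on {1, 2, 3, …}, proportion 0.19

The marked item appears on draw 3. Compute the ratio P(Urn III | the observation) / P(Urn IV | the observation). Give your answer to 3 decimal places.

1.243

Only the two components matter; the odds are (w_i f_i(x)) / (w_j f_j(x)).
Geometric probabilities:
  L_I = 0.081
  L_II = 0.124659
  L_III = 0.145152
  L_IV = 0.147456
Posterior odds = (w_III·L_III) / (w_IV·L_IV) = (0.24·0.145152) / (0.19·0.147456) = 0.0348365 / 0.0280166 ≈ 1.243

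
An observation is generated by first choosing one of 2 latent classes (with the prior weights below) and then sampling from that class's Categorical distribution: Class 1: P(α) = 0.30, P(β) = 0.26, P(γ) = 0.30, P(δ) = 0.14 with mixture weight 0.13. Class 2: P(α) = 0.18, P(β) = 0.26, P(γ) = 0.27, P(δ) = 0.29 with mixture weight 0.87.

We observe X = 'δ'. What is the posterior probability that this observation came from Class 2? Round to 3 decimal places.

0.933

P(component k | x) = π_k·f_k(x) / marginal(x), where marginal(x) = Σ_j π_j·f_j(x).
Evaluate each component's likelihood at the observed value:
  L_1 = 0.14
  L_2 = 0.29
Weight by the priors:
  π_1·L_1 = 0.13 × 0.14 = 0.0182
  π_2·L_2 = 0.87 × 0.29 = 0.2523
Denominator: 0.0182 + 0.2523 = 0.2705
P(Class 2 | the observation) ≈ 0.933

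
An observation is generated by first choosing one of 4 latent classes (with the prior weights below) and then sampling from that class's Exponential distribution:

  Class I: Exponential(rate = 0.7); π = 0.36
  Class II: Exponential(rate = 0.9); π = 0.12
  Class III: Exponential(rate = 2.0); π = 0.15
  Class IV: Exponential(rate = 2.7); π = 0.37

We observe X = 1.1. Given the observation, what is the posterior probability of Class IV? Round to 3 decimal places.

0.212

By Bayes' theorem, P(k | x) = π_k f_k(x) / Σ_j π_j f_j(x).
Evaluate each component's likelihood at the observed value:
  f_I = 0.7·e^(−0.7·1.1) = 0.7·e^(−0.7700) = 0.324109
  f_II = 0.9·e^(−0.9·1.1) = 0.9·e^(−0.9900) = 0.334419
  f_III = 2.0·e^(−2.0·1.1) = 2.0·e^(−2.2000) = 0.221606
  f_IV = 2.7·e^(−2.7·1.1) = 2.7·e^(−2.9700) = 0.138519
Unnormalised posteriors:
  π_I·f_I = 0.36 × 0.324109 = 0.116679
  π_II·f_II = 0.12 × 0.334419 = 0.0401303
  π_III·f_III = 0.15 × 0.221606 = 0.0332409
  π_IV·f_IV = 0.37 × 0.138519 = 0.051252
Normaliser: 0.116679 + 0.0401303 + 0.0332409 + 0.051252 = 0.241303
Responsibility of Class IV: 0.051252 / 0.241303 ≈ 0.212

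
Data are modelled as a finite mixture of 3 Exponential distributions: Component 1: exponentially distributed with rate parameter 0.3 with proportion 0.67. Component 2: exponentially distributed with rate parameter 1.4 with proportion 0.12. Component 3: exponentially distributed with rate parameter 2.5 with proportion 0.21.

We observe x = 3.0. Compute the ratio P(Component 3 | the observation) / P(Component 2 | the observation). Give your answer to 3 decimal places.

0.115

The posterior odds equal the prior odds times the likelihood ratio: (w_i/w_j)·(f_i(x)/f_j(x)).
Exponential densities:
  L_1 = 0.3·e^(−0.3·3.0) = 0.3·e^(−0.9000) = 0.121971
  L_2 = 1.4·e^(−1.4·3.0) = 1.4·e^(−4.2000) = 0.0209938
  L_3 = 2.5·e^(−2.5·3.0) = 2.5·e^(−7.5000) = 0.00138271
0.000290369 / 0.00251926 ≈ 0.115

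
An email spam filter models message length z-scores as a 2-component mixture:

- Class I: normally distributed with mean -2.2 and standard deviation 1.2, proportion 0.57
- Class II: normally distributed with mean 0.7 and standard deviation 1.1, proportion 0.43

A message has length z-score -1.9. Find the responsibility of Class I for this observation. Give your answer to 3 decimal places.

By Bayes' theorem, P(k | x) = w_k f_k(x) / Σ_j w_j f_j(x).
Evaluate each component's likelihood at the observed value:
  f_I = 0.322223
  f_II = 0.0222006
Weight by the priors:
  w_I·f_I = 0.57 × 0.322223 = 0.183667
  w_II·f_II = 0.43 × 0.0222006 = 0.00954625
Marginal: 0.183667 + 0.00954625 = 0.193214
P(Class I | the observation) = 0.183667 / 0.193214 ≈ 0.951

0.951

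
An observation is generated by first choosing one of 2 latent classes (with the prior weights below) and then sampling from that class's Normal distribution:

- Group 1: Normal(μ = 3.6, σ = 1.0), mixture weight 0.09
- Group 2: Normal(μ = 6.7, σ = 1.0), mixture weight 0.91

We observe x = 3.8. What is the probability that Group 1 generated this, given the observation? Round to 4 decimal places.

0.8666

The responsibility of component k is P(Z=k) f_k(x) divided by Σ_j P(Z=j) f_j(x).
Component likelihoods at x = 3.8:
  p_1 = (1/(1.0·√(2π)))·exp(−(3.8−3.6)²/(2·1.0²)) = 0.398942·exp(-0.02000) = 0.391043
  p_2 = (1/(1.0·√(2π)))·exp(−(3.8−6.7)²/(2·1.0²)) = 0.398942·exp(-4.20500) = 0.00595253
Unnormalised posteriors:
  P(Z=1)·p_1 = 0.09 × 0.391043 = 0.0351938
  P(Z=2)·p_2 = 0.91 × 0.00595253 = 0.0054168
Marginal: 0.0351938 + 0.0054168 = 0.0406106
Responsibility of Group 1: 0.0351938 / 0.0406106 ≈ 0.8666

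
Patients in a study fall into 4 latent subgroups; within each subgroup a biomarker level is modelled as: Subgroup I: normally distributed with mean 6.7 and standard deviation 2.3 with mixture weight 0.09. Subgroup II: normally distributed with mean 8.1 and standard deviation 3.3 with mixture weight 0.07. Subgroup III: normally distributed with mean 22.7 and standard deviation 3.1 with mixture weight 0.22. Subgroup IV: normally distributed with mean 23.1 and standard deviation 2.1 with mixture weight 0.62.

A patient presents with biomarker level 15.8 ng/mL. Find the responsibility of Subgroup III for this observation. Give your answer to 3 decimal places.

0.738

By Bayes' theorem, P(k | x) = π_k f_k(x) / Σ_j π_j f_j(x).
Evaluate each component's likelihood at the observed value:
  L_I = 6.91744e-05
  L_II = 0.00794603
  L_III = 0.0108082
  L_IV = 0.000451549
Unnormalised posteriors:
  π_I·L_I = 0.09 × 6.91744e-05 = 6.2257e-06
  π_II·L_II = 0.07 × 0.00794603 = 0.000556222
  π_III·L_III = 0.22 × 0.0108082 = 0.00237781
  π_IV·L_IV = 0.62 × 0.000451549 = 0.000279961
Marginal: 6.2257e-06 + 0.000556222 + 0.00237781 + 0.000279961 = 0.00322022
Responsibility of Subgroup III: 0.00237781 / 0.00322022 ≈ 0.738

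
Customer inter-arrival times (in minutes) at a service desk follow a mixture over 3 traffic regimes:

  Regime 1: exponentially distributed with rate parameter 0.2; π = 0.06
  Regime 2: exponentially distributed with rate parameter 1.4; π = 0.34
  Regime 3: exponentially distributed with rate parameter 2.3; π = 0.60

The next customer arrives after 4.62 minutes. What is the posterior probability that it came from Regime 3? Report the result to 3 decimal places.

0.006

Posterior ∝ prior × likelihood, so P(k | x) ∝ w_k f_k(x); normalise over all components.
Component likelihoods at x = 4.62 minutes:
  f_1 = 0.2·e^(−0.2·4.62) = 0.2·e^(−0.9240) = 0.0793856
  f_2 = 1.4·e^(−1.4·4.62) = 1.4·e^(−6.4680) = 0.00217326
  f_3 = 2.3·e^(−2.3·4.62) = 2.3·e^(−10.6260) = 5.5836e-05
Multiply by the mixture weights:
  w_1·f_1 = 0.06 × 0.0793856 = 0.00476314
  w_2·f_2 = 0.34 × 0.00217326 = 0.000738908
  w_3·f_3 = 0.60 × 5.5836e-05 = 3.35016e-05
Normaliser: 0.00476314 + 0.000738908 + 3.35016e-05 = 0.00553555
P(Regime 3 | the observation) = 3.35016e-05 / 0.00553555 ≈ 0.006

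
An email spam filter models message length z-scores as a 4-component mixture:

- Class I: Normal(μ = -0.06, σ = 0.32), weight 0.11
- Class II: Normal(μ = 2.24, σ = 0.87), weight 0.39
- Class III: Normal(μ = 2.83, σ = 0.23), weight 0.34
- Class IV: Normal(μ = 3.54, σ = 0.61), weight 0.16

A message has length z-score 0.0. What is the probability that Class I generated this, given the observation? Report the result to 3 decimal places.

Apply Bayes' rule: the posterior for each component is proportional to its prior times its likelihood at x.
Normal densities:
  f_I = (1/(0.32·√(2π)))·exp(−(0.0−-0.06)²/(2·0.32²)) = 1.246695·exp(-0.01758) = 1.22497
  f_II = (1/(0.87·√(2π)))·exp(−(0.0−2.24)²/(2·0.87²)) = 0.458554·exp(-3.31457) = 0.0166683
  f_III = (1/(0.23·√(2π)))·exp(−(0.0−2.83)²/(2·0.23²)) = 1.734532·exp(-75.69849) = 2.31072e-33
  f_IV = (1/(0.61·√(2π)))·exp(−(0.0−3.54)²/(2·0.61²)) = 0.654004·exp(-16.83902) = 3.18043e-08
Weight by the priors:
  w_I·f_I = 0.11 × 1.22497 = 0.134747
  w_II·f_II = 0.39 × 0.0166683 = 0.00650062
  w_III·f_III = 0.34 × 2.31072e-33 = 7.85644e-34
  w_IV·f_IV = 0.16 × 3.18043e-08 = 5.08869e-09
Denominator: 0.134747 + 0.00650062 + 7.85644e-34 + 5.08869e-09 = 0.141247
P(Class I | the observation) = 0.134747 / 0.141247 ≈ 0.954

0.954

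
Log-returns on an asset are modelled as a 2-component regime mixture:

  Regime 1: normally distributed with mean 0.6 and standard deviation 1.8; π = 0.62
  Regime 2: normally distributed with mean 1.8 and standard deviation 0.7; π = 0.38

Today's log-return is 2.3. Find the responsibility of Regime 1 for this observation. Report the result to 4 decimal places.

Posterior ∝ prior × likelihood, so P(k | x) ∝ P(Z=k) f_k(x); normalise over all components.
Component likelihoods at x = 2.3:
  L_1 = 0.141889
  L_2 = 0.441593
Prior × likelihood for each component:
  P(Z=1)·L_1 = 0.62 × 0.141889 = 0.0879709
  P(Z=2)·L_2 = 0.38 × 0.441593 = 0.167806
Evidence: 0.0879709 + 0.167806 = 0.255776
So the posterior for Regime 1 is 0.0879709 / 0.255776 ≈ 0.3439.

0.3439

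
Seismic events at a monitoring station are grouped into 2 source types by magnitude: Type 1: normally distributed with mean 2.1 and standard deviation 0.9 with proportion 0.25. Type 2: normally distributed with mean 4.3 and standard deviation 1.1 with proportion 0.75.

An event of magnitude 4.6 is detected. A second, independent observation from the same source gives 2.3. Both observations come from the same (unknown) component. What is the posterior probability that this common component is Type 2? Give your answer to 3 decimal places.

0.947

Apply Bayes' rule: the posterior for each component is proportional to its prior times its likelihood at x.
Since both observations come from the same component, the likelihood for component k is f_k(x₁)·f_k(x₂).
  p_1 = [0.00935726] × [0.432458] = 0.00404662
  p_2 = [0.349435] × [0.0694505] = 0.0242684
Prior × likelihood for each component:
  π_1·p_1 = 0.25 × 0.00404662 = 0.00101166
  π_2·p_2 = 0.75 × 0.0242684 = 0.0182013
Marginal: 0.00101166 + 0.0182013 = 0.019213
P(Type 2 | x) ≈ 0.947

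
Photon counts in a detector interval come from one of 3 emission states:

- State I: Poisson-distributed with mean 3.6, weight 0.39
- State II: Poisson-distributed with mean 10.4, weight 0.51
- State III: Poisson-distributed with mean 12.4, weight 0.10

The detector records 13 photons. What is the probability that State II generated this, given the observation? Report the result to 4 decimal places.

0.7925

Posterior ∝ prior × likelihood, so P(k | x) ∝ π_k f_k(x); normalise over all components.
Poisson probabilities:
  p_I = 7.485e-05
  p_II = 0.0813749
  p_III = 0.10838
Prior × likelihood for each component:
  π_I·p_I = 0.39 × 7.485e-05 = 2.91915e-05
  π_II·p_II = 0.51 × 0.0813749 = 0.0415012
  π_III·p_III = 0.10 × 0.10838 = 0.010838
Normaliser: 2.91915e-05 + 0.0415012 + 0.010838 = 0.0523684
So the posterior for State II is 0.0415012 / 0.0523684 ≈ 0.7925.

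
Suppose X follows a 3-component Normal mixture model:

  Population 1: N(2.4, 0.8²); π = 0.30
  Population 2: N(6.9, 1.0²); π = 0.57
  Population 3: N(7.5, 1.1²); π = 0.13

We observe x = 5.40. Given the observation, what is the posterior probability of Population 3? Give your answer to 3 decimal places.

0.093

P(component k | x) = P(Z=k)·f_k(x) / marginal(x), where marginal(x) = Σ_j P(Z=j)·f_j(x).
Component likelihoods at x = 5.40:
  f_1 = 0.000440745
  f_2 = 0.129518
  f_3 = 0.0586268
Prior × likelihood for each component:
  P(Z=1)·f_1 = 0.30 × 0.000440745 = 0.000132223
  P(Z=2)·f_2 = 0.57 × 0.129518 = 0.073825
  P(Z=3)·f_3 = 0.13 × 0.0586268 = 0.00762149
Normaliser: 0.000132223 + 0.073825 + 0.00762149 = 0.0815787
P(Population 3 | the observation) = 0.00762149 / 0.0815787 ≈ 0.093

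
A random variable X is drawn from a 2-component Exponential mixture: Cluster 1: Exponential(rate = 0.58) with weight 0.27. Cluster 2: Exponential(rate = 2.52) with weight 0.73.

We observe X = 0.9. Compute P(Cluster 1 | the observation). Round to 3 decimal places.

0.328

By Bayes' theorem, P(k | x) = w_k f_k(x) / Σ_j w_j f_j(x).
Exponential densities:
  f_1 = 0.344133
  f_2 = 0.260868
Multiply by the mixture weights:
  w_1·f_1 = 0.27 × 0.344133 = 0.0929159
  w_2·f_2 = 0.73 × 0.260868 = 0.190434
Evidence: 0.0929159 + 0.190434 = 0.283349
P(Cluster 1 | the observation) = 0.0929159 / 0.283349 ≈ 0.328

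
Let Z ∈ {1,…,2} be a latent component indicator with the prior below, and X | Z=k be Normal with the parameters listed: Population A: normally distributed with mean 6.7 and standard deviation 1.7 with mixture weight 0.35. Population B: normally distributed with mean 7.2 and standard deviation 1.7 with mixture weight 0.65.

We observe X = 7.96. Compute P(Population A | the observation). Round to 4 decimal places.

0.3114

The responsibility of component k is π_k f_k(x) divided by Σ_j π_j f_j(x).
Normal densities:
  L_A = 0.178309
  L_B = 0.212355
Multiply by the mixture weights:
  π_A·L_A = 0.35 × 0.178309 = 0.0624081
  π_B·L_B = 0.65 × 0.212355 = 0.138031
Evidence: 0.0624081 + 0.138031 = 0.200439
So the posterior for Population A is 0.0624081 / 0.200439 ≈ 0.3114.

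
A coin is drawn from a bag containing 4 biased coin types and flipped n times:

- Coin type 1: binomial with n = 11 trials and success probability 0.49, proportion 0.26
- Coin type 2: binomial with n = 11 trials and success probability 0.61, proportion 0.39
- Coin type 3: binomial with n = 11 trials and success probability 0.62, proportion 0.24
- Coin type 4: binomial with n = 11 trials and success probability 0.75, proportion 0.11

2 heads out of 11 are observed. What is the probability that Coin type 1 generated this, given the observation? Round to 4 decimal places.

0.7610

By Bayes' theorem, P(k | x) = π_k f_k(x) / Σ_j π_j f_j(x).
Component likelihoods at x = 2 heads out of 11:
  L_1 = C(11,2)·0.49^2·0.51^9 = 55·0.2401·0.00233417 = 0.0308238
  L_2 = C(11,2)·0.61^2·0.39^9 = 55·0.3721·0.000208728 = 0.00427173
  L_3 = C(11,2)·0.62^2·0.38^9 = 55·0.3844·0.000165216 = 0.003493
  L_4 = C(11,2)·0.75^2·0.25^9 = 55·0.5625·3.8147e-06 = 0.000118017
Multiply by the mixture weights:
  π_1·L_1 = 0.26 × 0.0308238 = 0.00801419
  π_2·L_2 = 0.39 × 0.00427173 = 0.00166597
  π_3·L_3 = 0.24 × 0.003493 = 0.00083832
  π_4·L_4 = 0.11 × 0.000118017 = 1.29819e-05
Normaliser: 0.00801419 + 0.00166597 + 0.00083832 + 1.29819e-05 = 0.0105315
P(Coin type 1 | data) = 0.00801419 / 0.0105315 ≈ 0.7610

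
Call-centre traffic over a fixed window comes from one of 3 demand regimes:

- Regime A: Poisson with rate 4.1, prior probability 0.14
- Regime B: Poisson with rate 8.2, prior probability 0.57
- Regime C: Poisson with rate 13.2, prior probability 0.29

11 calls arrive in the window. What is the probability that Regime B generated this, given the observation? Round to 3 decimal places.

0.605

By Bayes' theorem, P(k | x) = P(Z=k) f_k(x) / Σ_j P(Z=j) f_j(x).
Poisson probabilities:
  p_A = e^(−4.1)·4.1^11/11! = 0.00228486
  p_B = e^(−8.2)·8.2^11/11! = 0.07755
  p_C = e^(−13.2)·13.2^11/11! = 0.0982812
Unnormalised posteriors:
  P(Z=A)·p_A = 0.14 × 0.00228486 = 0.00031988
  P(Z=B)·p_B = 0.57 × 0.07755 = 0.0442035
  P(Z=C)·p_C = 0.29 × 0.0982812 = 0.0285015
Denominator: 0.00031988 + 0.0442035 + 0.0285015 = 0.0730249
Responsibility of Regime B: 0.0442035 / 0.0730249 ≈ 0.605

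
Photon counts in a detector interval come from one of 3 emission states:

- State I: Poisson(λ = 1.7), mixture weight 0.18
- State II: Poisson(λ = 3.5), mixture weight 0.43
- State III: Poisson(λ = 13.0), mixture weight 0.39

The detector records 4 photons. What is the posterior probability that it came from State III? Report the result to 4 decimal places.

0.0112

P(component k | x) = π_k·f_k(x) / marginal(x), where marginal(x) = Σ_j π_j·f_j(x).
Evaluate each component's likelihood at the observed value:
  f_I = 0.0635746
  f_II = 0.188812
  f_III = 0.00268989
Weight by the priors:
  π_I·f_I = 0.18 × 0.0635746 = 0.0114434
  π_II·f_II = 0.43 × 0.188812 = 0.0811893
  π_III·f_III = 0.39 × 0.00268989 = 0.00104906
Sum: 0.0114434 + 0.0811893 + 0.00104906 = 0.0936818
Responsibility of State III: 0.00104906 / 0.0936818 ≈ 0.0112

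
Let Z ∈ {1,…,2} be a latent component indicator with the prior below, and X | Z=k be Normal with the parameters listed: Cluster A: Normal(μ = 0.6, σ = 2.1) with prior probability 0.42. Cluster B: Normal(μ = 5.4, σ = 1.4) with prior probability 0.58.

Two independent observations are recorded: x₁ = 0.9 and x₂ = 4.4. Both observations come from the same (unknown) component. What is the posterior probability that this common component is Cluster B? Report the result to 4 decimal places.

0.0666

P(component k | x) = π_k·f_k(x) / marginal(x), where marginal(x) = Σ_j π_j·f_j(x).
Since both observations come from the same component, the likelihood for component k is f_k(x₁)·f_k(x₂).
  f_A = [(1/(2.1·√(2π)))·exp(−(0.9−0.6)²/(2·2.1²)) = 0.189973·exp(-0.01020) = 0.188044] × [0.0369546] = 0.00694909
  f_B = [(1/(1.4·√(2π)))·exp(−(0.9−5.4)²/(2·1.4²)) = 0.284959·exp(-5.16582) = 0.00162666] × [0.220797] = 0.000359161
Weight by the priors:
  π_A·f_A = 0.42 × 0.00694909 = 0.00291862
  π_B·f_B = 0.58 × 0.000359161 = 0.000208313
Marginal: 0.00291862 + 0.000208313 = 0.00312693
P(Cluster B | data) ≈ 0.0666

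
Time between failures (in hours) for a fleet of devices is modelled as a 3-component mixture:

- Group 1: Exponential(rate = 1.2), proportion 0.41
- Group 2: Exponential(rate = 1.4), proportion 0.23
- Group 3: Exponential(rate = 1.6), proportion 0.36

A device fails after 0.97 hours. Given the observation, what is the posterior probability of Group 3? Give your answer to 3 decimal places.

Apply Bayes' rule: the posterior for each component is proportional to its prior times its likelihood at x.
Evaluate each component's likelihood at the observed value:
  f_1 = 0.374682
  f_2 = 0.360044
  f_3 = 0.338918
Prior × likelihood for each component:
  π_1·f_1 = 0.41 × 0.374682 = 0.153619
  π_2·f_2 = 0.23 × 0.360044 = 0.0828102
  π_3·f_3 = 0.36 × 0.338918 = 0.122011
Evidence: 0.153619 + 0.0828102 + 0.122011 = 0.35844
So the posterior for Group 3 is 0.122011 / 0.35844 ≈ 0.340.

0.340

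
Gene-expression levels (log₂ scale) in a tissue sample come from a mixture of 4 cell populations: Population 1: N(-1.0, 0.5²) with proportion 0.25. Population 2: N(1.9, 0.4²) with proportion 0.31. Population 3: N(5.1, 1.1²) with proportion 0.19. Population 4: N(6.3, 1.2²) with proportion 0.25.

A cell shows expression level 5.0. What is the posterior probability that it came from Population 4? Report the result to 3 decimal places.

0.402

P(component k | x) = P(Z=k)·f_k(x) / marginal(x), where marginal(x) = Σ_j P(Z=j)·f_j(x).
Component likelihoods at x = 5.0:
  p_1 = (1/(0.5·√(2π)))·exp(−(5.0−-1.0)²/(2·0.5²)) = 0.797885·exp(-72.00000) = 4.29277e-32
  p_2 = (1/(0.4·√(2π)))·exp(−(5.0−1.9)²/(2·0.4²)) = 0.997356·exp(-30.03125) = 9.04574e-14
  p_3 = (1/(1.1·√(2π)))·exp(−(5.0−5.1)²/(2·1.1²)) = 0.362675·exp(-0.00413) = 0.361179
  p_4 = (1/(1.2·√(2π)))·exp(−(5.0−6.3)²/(2·1.2²)) = 0.332452·exp(-0.58681) = 0.184877
Prior × likelihood for each component:
  P(Z=1)·p_1 = 0.25 × 4.29277e-32 = 1.07319e-32
  P(Z=2)·p_2 = 0.31 × 9.04574e-14 = 2.80418e-14
  P(Z=3)·p_3 = 0.19 × 0.361179 = 0.0686241
  P(Z=4)·p_4 = 0.25 × 0.184877 = 0.0462192
Normaliser: 1.07319e-32 + 2.80418e-14 + 0.0686241 + 0.0462192 = 0.114843
P(Population 4 | 5.0) ≈ 0.402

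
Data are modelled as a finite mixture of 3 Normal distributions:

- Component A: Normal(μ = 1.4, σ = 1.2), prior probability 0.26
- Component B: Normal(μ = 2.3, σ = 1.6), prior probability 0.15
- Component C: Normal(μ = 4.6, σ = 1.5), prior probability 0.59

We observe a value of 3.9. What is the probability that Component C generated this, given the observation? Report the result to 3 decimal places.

By Bayes' theorem, P(k | x) = π_k f_k(x) / Σ_j π_j f_j(x).
Component likelihoods at x = 3.9:
  p_A = (1/(1.2·√(2π)))·exp(−(3.9−1.4)²/(2·1.2²)) = 0.332452·exp(-2.17014) = 0.0379533
  p_B = (1/(1.6·√(2π)))·exp(−(3.9−2.3)²/(2·1.6²)) = 0.249339·exp(-0.50000) = 0.151232
  p_C = (1/(1.5·√(2π)))·exp(−(3.9−4.6)²/(2·1.5²)) = 0.265962·exp(-0.10889) = 0.238522
Prior × likelihood for each component:
  π_A·p_A = 0.26 × 0.0379533 = 0.00986786
  π_B·p_B = 0.15 × 0.151232 = 0.0226848
  π_C·p_C = 0.59 × 0.238522 = 0.140728
Normaliser: 0.00986786 + 0.0226848 + 0.140728 = 0.173281
Responsibility of Component C: 0.140728 / 0.173281 ≈ 0.812

0.812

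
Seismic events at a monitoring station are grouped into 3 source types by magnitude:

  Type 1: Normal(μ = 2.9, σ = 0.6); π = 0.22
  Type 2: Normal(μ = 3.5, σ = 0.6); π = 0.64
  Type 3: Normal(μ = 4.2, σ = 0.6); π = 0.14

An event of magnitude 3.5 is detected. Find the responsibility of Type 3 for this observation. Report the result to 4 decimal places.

P(component k | x) = π_k·f_k(x) / marginal(x), where marginal(x) = Σ_j π_j·f_j(x).
Evaluate each component's likelihood at the observed value:
  f_1 = 0.403285
  f_2 = 0.664904
  f_3 = 0.336664
Prior × likelihood for each component:
  π_1·f_1 = 0.22 × 0.403285 = 0.0887226
  π_2·f_2 = 0.64 × 0.664904 = 0.425538
  π_3·f_3 = 0.14 × 0.336664 = 0.047133
Evidence: 0.0887226 + 0.425538 + 0.047133 = 0.561394
P(Type 3 | the observation) = 0.047133 / 0.561394 ≈ 0.0840

0.0840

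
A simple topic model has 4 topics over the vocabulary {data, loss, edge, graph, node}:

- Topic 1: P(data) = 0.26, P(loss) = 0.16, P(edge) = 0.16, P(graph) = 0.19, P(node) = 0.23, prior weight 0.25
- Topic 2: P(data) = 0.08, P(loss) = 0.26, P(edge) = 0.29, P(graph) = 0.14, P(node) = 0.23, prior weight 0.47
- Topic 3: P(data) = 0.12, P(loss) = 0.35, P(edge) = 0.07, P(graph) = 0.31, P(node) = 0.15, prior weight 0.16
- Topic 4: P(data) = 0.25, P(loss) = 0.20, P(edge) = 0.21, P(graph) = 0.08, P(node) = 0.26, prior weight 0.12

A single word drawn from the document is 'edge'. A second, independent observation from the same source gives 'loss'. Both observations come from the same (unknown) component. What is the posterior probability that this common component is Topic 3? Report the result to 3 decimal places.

The responsibility of component k is P(Z=k) f_k(x) divided by Σ_j P(Z=j) f_j(x).
Since both observations come from the same component, the likelihood for component k is f_k(x₁)·f_k(x₂).
  p_1 = [0.16] × [0.16] = 0.0256
  p_2 = [0.29] × [0.26] = 0.0754
  p_3 = [0.07] × [0.35] = 0.0245
  p_4 = [0.21] × [0.2] = 0.042
Unnormalised posteriors:
  P(Z=1)·p_1 = 0.25 × 0.0256 = 0.0064
  P(Z=2)·p_2 = 0.47 × 0.0754 = 0.035438
  P(Z=3)·p_3 = 0.16 × 0.0245 = 0.00392
  P(Z=4)·p_4 = 0.12 × 0.042 = 0.00504
Sum: 0.0064 + 0.035438 + 0.00392 + 0.00504 = 0.050798
Responsibility of Topic 3: 0.00392 / 0.050798 ≈ 0.077

0.077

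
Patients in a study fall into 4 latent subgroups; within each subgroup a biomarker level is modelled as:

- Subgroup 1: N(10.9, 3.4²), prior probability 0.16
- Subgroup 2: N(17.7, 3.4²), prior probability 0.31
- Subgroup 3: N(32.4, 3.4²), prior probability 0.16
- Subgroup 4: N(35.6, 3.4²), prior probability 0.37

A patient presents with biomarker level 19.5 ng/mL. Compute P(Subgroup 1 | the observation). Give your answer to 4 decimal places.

0.0236

P(component k | x) = π_k·f_k(x) / marginal(x), where marginal(x) = Σ_j π_j·f_j(x).
Component likelihoods at x = 19.5 ng/mL:
  L_1 = (1/(3.4·√(2π)))·exp(−(19.5−10.9)²/(2·3.4²)) = 0.117336·exp(-3.19896) = 0.00478784
  L_2 = (1/(3.4·√(2π)))·exp(−(19.5−17.7)²/(2·3.4²)) = 0.117336·exp(-0.14014) = 0.101993
  L_3 = (1/(3.4·√(2π)))·exp(−(19.5−32.4)²/(2·3.4²)) = 0.117336·exp(-7.19766) = 8.78062e-05
  L_4 = (1/(3.4·√(2π)))·exp(−(19.5−35.6)²/(2·3.4²)) = 0.117336·exp(-11.21151) = 1.58612e-06
Weight by the priors:
  π_1·L_1 = 0.16 × 0.00478784 = 0.000766054
  π_2·L_2 = 0.31 × 0.101993 = 0.0316178
  π_3·L_3 = 0.16 × 8.78062e-05 = 1.4049e-05
  π_4·L_4 = 0.37 × 1.58612e-06 = 5.86865e-07
Denominator: 0.000766054 + 0.0316178 + 1.4049e-05 + 5.86865e-07 = 0.0323985
P(Subgroup 1 | data) = 0.000766054 / 0.0323985 ≈ 0.0236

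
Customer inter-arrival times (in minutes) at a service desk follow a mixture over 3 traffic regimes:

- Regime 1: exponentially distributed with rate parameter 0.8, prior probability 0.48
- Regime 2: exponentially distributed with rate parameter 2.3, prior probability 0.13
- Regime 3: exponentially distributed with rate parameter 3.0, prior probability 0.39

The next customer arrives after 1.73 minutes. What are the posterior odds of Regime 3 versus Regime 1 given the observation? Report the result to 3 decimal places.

Posterior odds = (π_i f_i(x)) / (π_j f_j(x)); the normalising sum cancels.
Exponential densities:
  p_1 = 0.200459
  p_2 = 0.04302
  p_3 = 0.016716
0.00651925 / 0.0962205 ≈ 0.068

0.068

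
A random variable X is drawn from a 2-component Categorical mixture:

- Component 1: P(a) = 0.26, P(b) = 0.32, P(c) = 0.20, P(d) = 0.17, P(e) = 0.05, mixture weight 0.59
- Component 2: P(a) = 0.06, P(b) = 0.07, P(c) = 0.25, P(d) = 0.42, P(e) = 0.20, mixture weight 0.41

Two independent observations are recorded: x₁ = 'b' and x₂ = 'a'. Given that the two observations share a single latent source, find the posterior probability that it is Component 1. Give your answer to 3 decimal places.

0.966

By Bayes' theorem, P(k | x) = w_k f_k(x) / Σ_j w_j f_j(x).
Since both observations come from the same component, the likelihood for component k is f_k(x₁)·f_k(x₂).
  p_1 = [0.32] × [0.26] = 0.0832
  p_2 = [0.07] × [0.06] = 0.0042
Unnormalised posteriors:
  w_1·p_1 = 0.59 × 0.0832 = 0.049088
  w_2·p_2 = 0.41 × 0.0042 = 0.001722
Evidence: 0.049088 + 0.001722 = 0.05081
P(Component 1 | x₁, x₂) ≈ 0.966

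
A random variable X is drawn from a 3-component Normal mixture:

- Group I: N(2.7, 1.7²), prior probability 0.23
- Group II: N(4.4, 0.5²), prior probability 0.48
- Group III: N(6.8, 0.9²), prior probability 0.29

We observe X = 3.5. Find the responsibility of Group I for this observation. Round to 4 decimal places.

By Bayes' theorem, P(k | x) = π_k f_k(x) / Σ_j π_j f_j(x).
Evaluate each component's likelihood at the observed value:
  p_I = 0.210074
  p_II = 0.1579
  p_III = 0.000533634
Multiply by the mixture weights:
  π_I·p_I = 0.23 × 0.210074 = 0.0483171
  π_II·p_II = 0.48 × 0.1579 = 0.0757922
  π_III·p_III = 0.29 × 0.000533634 = 0.000154754
Sum: 0.0483171 + 0.0757922 + 0.000154754 = 0.124264
So the posterior for Group I is 0.0483171 / 0.124264 ≈ 0.3888.

0.3888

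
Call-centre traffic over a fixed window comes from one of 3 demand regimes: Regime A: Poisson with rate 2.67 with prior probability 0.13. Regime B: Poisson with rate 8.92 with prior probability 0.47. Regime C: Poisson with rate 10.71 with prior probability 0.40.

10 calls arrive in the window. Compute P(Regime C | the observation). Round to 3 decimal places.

The responsibility of component k is w_k f_k(x) divided by Σ_j w_j f_j(x).
Component likelihoods at x = 10 calls:
  p_A = e^(−2.67)·2.67^10/10! = 0.000351385
  p_B = e^(−8.92)·8.92^10/10! = 0.117484
  p_C = e^(−10.71)·10.71^10/10! = 0.122134
Weight by the priors:
  w_A·p_A = 0.13 × 0.000351385 = 4.56801e-05
  w_B·p_B = 0.47 × 0.117484 = 0.0552175
  w_C·p_C = 0.40 × 0.122134 = 0.0488537
Evidence: 4.56801e-05 + 0.0552175 + 0.0488537 = 0.104117
P(Regime C | 10 calls) ≈ 0.469

0.469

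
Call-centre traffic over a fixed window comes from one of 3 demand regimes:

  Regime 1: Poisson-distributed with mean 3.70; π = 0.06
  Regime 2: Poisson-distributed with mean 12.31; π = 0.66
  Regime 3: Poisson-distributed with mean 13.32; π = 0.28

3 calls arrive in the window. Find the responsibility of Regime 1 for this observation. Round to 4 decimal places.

0.9189

By Bayes' theorem, P(k | x) = π_k f_k(x) / Σ_j π_j f_j(x).
Poisson probabilities:
  L_1 = 0.20872
  L_2 = 0.00140106
  L_3 = 0.000646486
Multiply by the mixture weights:
  π_1·L_1 = 0.06 × 0.20872 = 0.0125232
  π_2·L_2 = 0.66 × 0.00140106 = 0.000924702
  π_3·L_3 = 0.28 × 0.000646486 = 0.000181016
Denominator: 0.0125232 + 0.000924702 + 0.000181016 = 0.0136289
P(Regime 1 | 3 calls) ≈ 0.9189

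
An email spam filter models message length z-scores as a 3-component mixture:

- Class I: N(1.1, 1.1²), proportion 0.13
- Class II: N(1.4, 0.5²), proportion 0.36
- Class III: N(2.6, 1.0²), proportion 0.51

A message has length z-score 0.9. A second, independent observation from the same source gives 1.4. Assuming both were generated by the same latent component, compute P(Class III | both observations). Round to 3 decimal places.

0.057

The responsibility of component k is π_k f_k(x) divided by Σ_j π_j f_j(x).
Since both observations come from the same component, the likelihood for component k is f_k(x₁)·f_k(x₂).
  p_I = [(1/(1.1·√(2π)))·exp(−(0.9−1.1)²/(2·1.1²)) = 0.362675·exp(-0.01653) = 0.356729] × [0.349435] = 0.124654
  p_II = [(1/(0.5·√(2π)))·exp(−(0.9−1.4)²/(2·0.5²)) = 0.797885·exp(-0.50000) = 0.483941] × [0.797885] = 0.386129
  p_III = [(1/(1.0·√(2π)))·exp(−(0.9−2.6)²/(2·1.0²)) = 0.398942·exp(-1.44500) = 0.0940491] × [0.194186] = 0.018263
Unnormalised posteriors:
  π_I·p_I = 0.13 × 0.124654 = 0.016205
  π_II·p_II = 0.36 × 0.386129 = 0.139007
  π_III·p_III = 0.51 × 0.018263 = 0.00931414
Sum: 0.016205 + 0.139007 + 0.00931414 = 0.164526
P(Class III | x) = 0.00931414 / 0.164526 ≈ 0.057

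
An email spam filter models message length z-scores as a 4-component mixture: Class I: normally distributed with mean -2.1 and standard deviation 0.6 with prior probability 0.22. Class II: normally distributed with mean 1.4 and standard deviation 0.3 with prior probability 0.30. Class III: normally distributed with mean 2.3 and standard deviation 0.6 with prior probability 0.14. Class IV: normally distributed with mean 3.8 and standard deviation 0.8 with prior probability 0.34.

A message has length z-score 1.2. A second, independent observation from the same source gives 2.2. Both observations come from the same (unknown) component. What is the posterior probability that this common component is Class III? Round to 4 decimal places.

0.4825

Posterior ∝ prior × likelihood, so P(k | x) ∝ π_k f_k(x); normalise over all components.
Since both observations come from the same component, the likelihood for component k is f_k(x₁)·f_k(x₂).
  f_I = [1.79496e-07] × [4.67558e-12] = 8.39247e-19
  f_II = [1.06483] × [0.0379866] = 0.0404492
  f_III = [0.123852] × [0.655733] = 0.0812138
  f_IV = [0.00253631] × [0.0674887] = 0.000171172
Prior × likelihood for each component:
  π_I·f_I = 0.22 × 8.39247e-19 = 1.84634e-19
  π_II·f_II = 0.30 × 0.0404492 = 0.0121348
  π_III·f_III = 0.14 × 0.0812138 = 0.0113699
  π_IV·f_IV = 0.34 × 0.000171172 = 5.81986e-05
Marginal: 1.84634e-19 + 0.0121348 + 0.0113699 + 5.81986e-05 = 0.0235629
So the posterior for Class III is 0.0113699 / 0.0235629 ≈ 0.4825.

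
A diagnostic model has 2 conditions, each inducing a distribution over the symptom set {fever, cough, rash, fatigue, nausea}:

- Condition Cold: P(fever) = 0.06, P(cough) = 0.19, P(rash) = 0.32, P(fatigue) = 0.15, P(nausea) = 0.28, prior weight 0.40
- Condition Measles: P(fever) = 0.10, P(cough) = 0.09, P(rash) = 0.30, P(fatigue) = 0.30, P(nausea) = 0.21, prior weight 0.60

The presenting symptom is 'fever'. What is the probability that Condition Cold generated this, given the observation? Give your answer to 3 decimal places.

P(component k | x) = π_k·f_k(x) / marginal(x), where marginal(x) = Σ_j π_j·f_j(x).
Evaluate each component's likelihood at the observed value:
  L_Cold = P(fever | comp) = 0.06
  L_Measles = P(fever | comp) = 0.10
Weight by the priors:
  π_Cold·L_Cold = 0.40 × 0.06 = 0.024
  π_Measles·L_Measles = 0.60 × 0.1 = 0.06
Normaliser: 0.024 + 0.06 = 0.084
P(Condition Cold | the observation) = 0.024 / 0.084 ≈ 0.286

0.286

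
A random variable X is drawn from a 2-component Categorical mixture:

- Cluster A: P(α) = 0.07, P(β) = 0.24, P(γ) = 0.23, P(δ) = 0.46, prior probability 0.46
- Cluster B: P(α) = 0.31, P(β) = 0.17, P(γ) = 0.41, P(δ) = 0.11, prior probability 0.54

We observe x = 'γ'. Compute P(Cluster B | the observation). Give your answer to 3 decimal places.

0.677

By Bayes' theorem, P(k | x) = π_k f_k(x) / Σ_j π_j f_j(x).
Categorical probabilities:
  p_A = 0.23
  p_B = 0.41
Multiply by the mixture weights:
  π_A·p_A = 0.46 × 0.23 = 0.1058
  π_B·p_B = 0.54 × 0.41 = 0.2214
Sum: 0.1058 + 0.2214 = 0.3272
P(Cluster B | 'γ') = 0.2214 / 0.3272 ≈ 0.677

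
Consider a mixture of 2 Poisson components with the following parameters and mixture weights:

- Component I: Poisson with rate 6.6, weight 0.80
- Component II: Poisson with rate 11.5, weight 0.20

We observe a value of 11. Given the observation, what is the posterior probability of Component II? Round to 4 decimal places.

Posterior ∝ prior × likelihood, so P(k | x) ∝ π_k f_k(x); normalise over all components.
Evaluate each component's likelihood at the observed value:
  p_I = e^(−6.6)·6.6^11/11! = 0.0352764
  p_II = e^(−11.5)·11.5^11/11! = 0.118068
Unnormalised posteriors:
  π_I·p_I = 0.80 × 0.0352764 = 0.0282211
  π_II·p_II = 0.20 × 0.118068 = 0.0236137
Evidence: 0.0282211 + 0.0236137 = 0.0518348
Responsibility of Component II: 0.0236137 / 0.0518348 ≈ 0.4556

0.4556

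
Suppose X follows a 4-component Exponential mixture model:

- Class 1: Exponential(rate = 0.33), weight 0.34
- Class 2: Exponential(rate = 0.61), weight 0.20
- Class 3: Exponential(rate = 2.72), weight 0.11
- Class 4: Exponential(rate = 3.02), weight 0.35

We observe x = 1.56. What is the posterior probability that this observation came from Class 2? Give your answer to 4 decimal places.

0.3681

The responsibility of component k is P(Z=k) f_k(x) divided by Σ_j P(Z=j) f_j(x).
Exponential densities:
  p_1 = 0.197215
  p_2 = 0.235535
  p_3 = 0.0390634
  p_4 = 0.0271618
Prior × likelihood for each component:
  P(Z=1)·p_1 = 0.34 × 0.197215 = 0.067053
  P(Z=2)·p_2 = 0.20 × 0.235535 = 0.047107
  P(Z=3)·p_3 = 0.11 × 0.0390634 = 0.00429698
  P(Z=4)·p_4 = 0.35 × 0.0271618 = 0.00950664
Sum: 0.067053 + 0.047107 + 0.00429698 + 0.00950664 = 0.127964
P(Class 2 | 1.56) = 0.047107 / 0.127964 ≈ 0.3681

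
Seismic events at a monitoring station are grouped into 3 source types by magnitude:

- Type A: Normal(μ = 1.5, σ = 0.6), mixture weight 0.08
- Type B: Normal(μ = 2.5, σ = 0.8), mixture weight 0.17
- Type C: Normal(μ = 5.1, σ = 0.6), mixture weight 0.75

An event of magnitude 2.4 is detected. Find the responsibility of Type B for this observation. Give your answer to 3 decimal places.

0.830

Posterior ∝ prior × likelihood, so P(k | x) ∝ π_k f_k(x); normalise over all components.
Normal densities:
  f_A = 0.215863
  f_B = 0.494797
  f_C = 2.66396e-05
Multiply by the mixture weights:
  π_A·f_A = 0.08 × 0.215863 = 0.017269
  π_B·f_B = 0.17 × 0.494797 = 0.0841155
  π_C·f_C = 0.75 × 2.66396e-05 = 1.99797e-05
Marginal: 0.017269 + 0.0841155 + 1.99797e-05 = 0.101405
So the posterior for Type B is 0.0841155 / 0.101405 ≈ 0.830.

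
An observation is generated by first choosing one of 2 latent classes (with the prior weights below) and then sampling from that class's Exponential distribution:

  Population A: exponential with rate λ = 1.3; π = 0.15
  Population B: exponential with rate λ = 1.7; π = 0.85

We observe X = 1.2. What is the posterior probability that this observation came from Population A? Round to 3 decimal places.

0.179

The responsibility of component k is w_k f_k(x) divided by Σ_j w_j f_j(x).
Evaluate each component's likelihood at the observed value:
  p_A = 1.3·e^(−1.3·1.2) = 1.3·e^(−1.5600) = 0.273177
  p_B = 1.7·e^(−1.7·1.2) = 1.7·e^(−2.0400) = 0.221049
Multiply by the mixture weights:
  w_A·p_A = 0.15 × 0.273177 = 0.0409765
  w_B·p_B = 0.85 × 0.221049 = 0.187891
Evidence: 0.0409765 + 0.187891 = 0.228868
Responsibility of Population A: 0.0409765 / 0.228868 ≈ 0.179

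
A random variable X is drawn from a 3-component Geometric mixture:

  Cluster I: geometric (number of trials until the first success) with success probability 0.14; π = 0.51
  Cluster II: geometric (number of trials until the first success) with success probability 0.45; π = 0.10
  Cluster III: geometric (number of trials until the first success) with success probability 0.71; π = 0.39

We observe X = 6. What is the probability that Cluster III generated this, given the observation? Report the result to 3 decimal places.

Apply Bayes' rule: the posterior for each component is proportional to its prior times its likelihood at x.
Evaluate each component's likelihood at the observed value:
  L_I = 0.14·(1−0.14)^5 = 0.14·0.470427 = 0.0658598
  L_II = 0.45·(1−0.45)^5 = 0.45·0.0503284 = 0.0226478
  L_III = 0.71·(1−0.71)^5 = 0.71·0.00205111 = 0.00145629
Prior × likelihood for each component:
  π_I·L_I = 0.51 × 0.0658598 = 0.0335885
  π_II·L_II = 0.10 × 0.0226478 = 0.00226478
  π_III·L_III = 0.39 × 0.00145629 = 0.000567954
Normaliser: 0.0335885 + 0.00226478 + 0.000567954 = 0.0364212
So the posterior for Cluster III is 0.000567954 / 0.0364212 ≈ 0.016.

0.016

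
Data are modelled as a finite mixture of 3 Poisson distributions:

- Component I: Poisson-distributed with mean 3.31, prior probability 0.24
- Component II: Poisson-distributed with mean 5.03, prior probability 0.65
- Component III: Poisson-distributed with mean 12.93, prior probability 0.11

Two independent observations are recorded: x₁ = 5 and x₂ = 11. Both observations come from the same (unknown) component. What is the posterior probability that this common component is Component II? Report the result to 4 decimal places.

0.9101

The responsibility of component k is π_k f_k(x) divided by Σ_j π_j f_j(x).
Since both observations come from the same component, the likelihood for component k is f_k(x₁)·f_k(x₂).
  f_I = [0.120905] × [0.000478011] = 5.77938e-05
  f_II = [0.175452] × [0.00854262] = 0.00149882
  f_III = [0.00730102] × [0.102565] = 0.000748832
Multiply by the mixture weights:
  π_I·f_I = 0.24 × 5.77938e-05 = 1.38705e-05
  π_II·f_II = 0.65 × 0.00149882 = 0.00097423
  π_III·f_III = 0.11 × 0.000748832 = 8.23715e-05
Denominator: 1.38705e-05 + 0.00097423 + 8.23715e-05 = 0.00107047
Responsibility of Component II: 0.00097423 / 0.00107047 ≈ 0.9101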